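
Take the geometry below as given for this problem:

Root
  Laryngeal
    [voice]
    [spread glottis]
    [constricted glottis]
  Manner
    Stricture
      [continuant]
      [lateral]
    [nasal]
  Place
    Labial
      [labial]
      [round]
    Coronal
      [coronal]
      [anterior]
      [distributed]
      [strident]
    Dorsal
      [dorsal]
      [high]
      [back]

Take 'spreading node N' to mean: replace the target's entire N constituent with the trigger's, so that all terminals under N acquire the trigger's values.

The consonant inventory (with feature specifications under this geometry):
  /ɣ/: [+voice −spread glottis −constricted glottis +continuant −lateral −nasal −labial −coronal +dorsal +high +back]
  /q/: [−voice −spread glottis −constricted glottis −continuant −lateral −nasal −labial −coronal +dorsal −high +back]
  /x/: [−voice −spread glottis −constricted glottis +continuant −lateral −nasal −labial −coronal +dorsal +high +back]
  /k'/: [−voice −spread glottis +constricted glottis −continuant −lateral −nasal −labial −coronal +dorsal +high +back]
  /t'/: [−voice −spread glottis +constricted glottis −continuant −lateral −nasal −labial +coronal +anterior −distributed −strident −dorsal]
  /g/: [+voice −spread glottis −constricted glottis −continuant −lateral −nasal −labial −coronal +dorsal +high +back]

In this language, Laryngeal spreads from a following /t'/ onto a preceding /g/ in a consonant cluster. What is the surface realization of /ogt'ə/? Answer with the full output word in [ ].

Laryngeal immediately or transitively dominates [voice], [spread glottis], [constricted glottis].
The target acquires /t'/'s values for everything under Laryngeal — [−voice], [−spread glottis], [+constricted glottis] — while keeping its own [continuant], [lateral], [nasal], ….
Among the inventory, only /k'/ has exactly this specification, giving the surface form [ok't'ə].

[ok't'ə]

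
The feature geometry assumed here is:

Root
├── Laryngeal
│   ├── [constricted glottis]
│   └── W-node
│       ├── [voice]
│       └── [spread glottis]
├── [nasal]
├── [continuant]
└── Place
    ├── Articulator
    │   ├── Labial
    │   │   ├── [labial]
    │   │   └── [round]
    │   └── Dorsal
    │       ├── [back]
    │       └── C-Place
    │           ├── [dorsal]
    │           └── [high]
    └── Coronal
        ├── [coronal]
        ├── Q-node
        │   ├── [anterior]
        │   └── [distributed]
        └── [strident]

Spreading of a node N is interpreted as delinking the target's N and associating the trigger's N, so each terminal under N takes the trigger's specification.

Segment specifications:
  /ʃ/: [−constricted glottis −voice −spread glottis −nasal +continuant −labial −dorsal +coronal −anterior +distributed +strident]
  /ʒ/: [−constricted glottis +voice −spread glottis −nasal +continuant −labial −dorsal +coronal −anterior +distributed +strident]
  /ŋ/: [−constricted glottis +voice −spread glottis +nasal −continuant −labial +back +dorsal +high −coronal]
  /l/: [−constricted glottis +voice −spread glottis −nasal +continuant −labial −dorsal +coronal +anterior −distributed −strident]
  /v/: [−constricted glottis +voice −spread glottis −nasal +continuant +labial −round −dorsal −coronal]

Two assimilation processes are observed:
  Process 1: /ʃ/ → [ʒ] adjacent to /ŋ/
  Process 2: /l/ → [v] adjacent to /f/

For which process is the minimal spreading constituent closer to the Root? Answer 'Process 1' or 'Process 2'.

Process 2

Process 1: the feature that changes is [voice]; the minimal node is [voice] (depth 3).
Process 2: the features that change are [labial], [round], [coronal], [anterior], [distributed], [strident]; the minimal node is Place (depth 1).
Depth 1 < depth 3; Process 2 involves the structurally higher constituent Place.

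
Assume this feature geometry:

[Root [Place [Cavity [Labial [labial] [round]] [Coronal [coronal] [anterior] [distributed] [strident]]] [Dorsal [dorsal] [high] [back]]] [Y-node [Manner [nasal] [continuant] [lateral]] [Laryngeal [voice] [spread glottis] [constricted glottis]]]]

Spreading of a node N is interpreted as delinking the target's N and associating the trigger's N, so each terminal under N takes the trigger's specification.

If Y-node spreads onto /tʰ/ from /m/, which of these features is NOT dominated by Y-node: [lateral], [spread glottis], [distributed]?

The terminals dominated by Y-node are [nasal], [continuant], [lateral], [voice], [spread glottis], [constricted glottis].
[spread glottis], [lateral] all lie under Y-node, so they are overwritten when Y-node spreads.
[distributed] is not within the Y-node subtree (it hangs from Coronal), so /tʰ/'s [distributed] value survives.

[distributed]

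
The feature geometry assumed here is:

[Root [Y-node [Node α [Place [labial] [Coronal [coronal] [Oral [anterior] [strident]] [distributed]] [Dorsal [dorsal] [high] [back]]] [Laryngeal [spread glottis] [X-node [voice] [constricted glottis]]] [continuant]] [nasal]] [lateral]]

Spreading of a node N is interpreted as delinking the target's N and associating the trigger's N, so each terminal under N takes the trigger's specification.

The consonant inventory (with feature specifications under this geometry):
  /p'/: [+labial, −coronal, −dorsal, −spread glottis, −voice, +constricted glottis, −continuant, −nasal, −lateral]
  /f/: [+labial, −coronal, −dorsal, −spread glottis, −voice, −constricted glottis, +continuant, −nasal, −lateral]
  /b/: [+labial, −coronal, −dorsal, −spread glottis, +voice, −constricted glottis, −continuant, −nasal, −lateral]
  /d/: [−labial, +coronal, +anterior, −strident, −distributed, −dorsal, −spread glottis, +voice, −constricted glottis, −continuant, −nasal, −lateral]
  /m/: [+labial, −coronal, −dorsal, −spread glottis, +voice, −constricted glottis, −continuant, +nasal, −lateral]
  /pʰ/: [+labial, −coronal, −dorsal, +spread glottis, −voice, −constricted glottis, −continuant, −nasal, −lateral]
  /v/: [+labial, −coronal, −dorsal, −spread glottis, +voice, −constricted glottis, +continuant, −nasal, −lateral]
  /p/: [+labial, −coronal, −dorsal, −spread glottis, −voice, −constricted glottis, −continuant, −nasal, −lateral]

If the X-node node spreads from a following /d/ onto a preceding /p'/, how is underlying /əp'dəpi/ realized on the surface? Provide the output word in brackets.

X-node immediately or transitively dominates [voice], [constricted glottis].
Spreading X-node from /d/ onto /p'/ replaces those values with /d/'s: [+voice], [−constricted glottis]. Features outside X-node ([labial], [coronal], [dorsal], …) stay as in /p'/.
This feature bundle is that of [b], so /əp'dəpi/ surfaces as [əbdəpi].

[əbdəpi]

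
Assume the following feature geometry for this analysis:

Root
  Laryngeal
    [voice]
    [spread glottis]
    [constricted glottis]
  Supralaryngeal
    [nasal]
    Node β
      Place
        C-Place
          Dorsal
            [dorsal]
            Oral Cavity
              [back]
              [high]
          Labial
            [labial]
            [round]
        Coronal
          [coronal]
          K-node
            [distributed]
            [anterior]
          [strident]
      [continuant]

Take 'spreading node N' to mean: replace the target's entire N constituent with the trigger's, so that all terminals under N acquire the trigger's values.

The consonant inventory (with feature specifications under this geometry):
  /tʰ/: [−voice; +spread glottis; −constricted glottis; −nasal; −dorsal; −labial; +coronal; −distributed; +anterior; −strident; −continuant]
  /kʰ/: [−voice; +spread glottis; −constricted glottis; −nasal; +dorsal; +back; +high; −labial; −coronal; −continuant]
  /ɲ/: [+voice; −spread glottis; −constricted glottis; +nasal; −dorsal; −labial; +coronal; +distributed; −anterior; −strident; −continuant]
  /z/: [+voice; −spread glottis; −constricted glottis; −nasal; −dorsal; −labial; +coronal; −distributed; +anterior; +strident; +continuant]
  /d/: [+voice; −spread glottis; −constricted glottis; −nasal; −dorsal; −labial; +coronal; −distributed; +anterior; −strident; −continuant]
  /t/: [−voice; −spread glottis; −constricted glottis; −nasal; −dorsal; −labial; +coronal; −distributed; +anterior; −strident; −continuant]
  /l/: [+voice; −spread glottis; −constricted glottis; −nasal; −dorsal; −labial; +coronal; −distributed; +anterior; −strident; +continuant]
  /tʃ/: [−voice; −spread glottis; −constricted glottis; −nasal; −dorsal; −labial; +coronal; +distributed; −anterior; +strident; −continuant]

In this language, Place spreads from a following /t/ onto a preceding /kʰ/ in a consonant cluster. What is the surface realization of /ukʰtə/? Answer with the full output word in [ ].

[utʰtə]

The Place node dominates the terminals [dorsal], [back], [high], [labial], [round], [coronal], [distributed], [anterior], [strident].
The target acquires /t/'s values for everything under Place — [−dorsal], [−labial], [+coronal], [−distributed], [+anterior], [−strident] — while keeping its own [voice], [spread glottis], [constricted glottis], ….
Among the inventory, only /tʰ/ has exactly this specification, giving the surface form [utʰtə].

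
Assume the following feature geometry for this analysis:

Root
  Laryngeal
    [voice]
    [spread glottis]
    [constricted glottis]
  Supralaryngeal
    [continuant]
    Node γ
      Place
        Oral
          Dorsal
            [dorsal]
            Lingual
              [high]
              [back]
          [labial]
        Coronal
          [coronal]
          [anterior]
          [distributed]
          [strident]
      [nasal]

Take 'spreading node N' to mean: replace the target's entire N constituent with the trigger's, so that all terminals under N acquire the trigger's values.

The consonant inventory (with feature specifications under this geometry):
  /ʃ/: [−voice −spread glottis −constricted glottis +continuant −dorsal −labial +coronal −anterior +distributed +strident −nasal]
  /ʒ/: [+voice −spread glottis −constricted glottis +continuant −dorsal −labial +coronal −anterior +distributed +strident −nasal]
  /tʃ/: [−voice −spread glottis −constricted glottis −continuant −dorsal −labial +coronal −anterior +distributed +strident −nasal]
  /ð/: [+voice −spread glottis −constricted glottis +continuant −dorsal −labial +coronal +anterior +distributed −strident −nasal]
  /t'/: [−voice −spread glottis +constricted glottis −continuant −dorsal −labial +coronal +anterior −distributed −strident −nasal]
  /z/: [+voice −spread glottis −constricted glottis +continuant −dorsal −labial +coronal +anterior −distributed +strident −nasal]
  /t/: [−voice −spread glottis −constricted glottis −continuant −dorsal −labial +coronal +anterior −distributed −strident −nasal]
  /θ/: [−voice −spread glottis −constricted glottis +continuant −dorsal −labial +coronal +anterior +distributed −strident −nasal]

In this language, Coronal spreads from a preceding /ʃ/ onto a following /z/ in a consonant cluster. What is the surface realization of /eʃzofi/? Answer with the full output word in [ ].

Terminals under Coronal in this geometry: [coronal], [anterior], [distributed], [strident].
The target acquires /ʃ/'s values for everything under Coronal — [+coronal], [−anterior], [+distributed], [+strident] — while keeping its own [voice], [spread glottis], [constricted glottis], ….
This feature bundle is that of [ʒ], so /eʃzofi/ surfaces as [eʃʒofi].

[eʃʒofi]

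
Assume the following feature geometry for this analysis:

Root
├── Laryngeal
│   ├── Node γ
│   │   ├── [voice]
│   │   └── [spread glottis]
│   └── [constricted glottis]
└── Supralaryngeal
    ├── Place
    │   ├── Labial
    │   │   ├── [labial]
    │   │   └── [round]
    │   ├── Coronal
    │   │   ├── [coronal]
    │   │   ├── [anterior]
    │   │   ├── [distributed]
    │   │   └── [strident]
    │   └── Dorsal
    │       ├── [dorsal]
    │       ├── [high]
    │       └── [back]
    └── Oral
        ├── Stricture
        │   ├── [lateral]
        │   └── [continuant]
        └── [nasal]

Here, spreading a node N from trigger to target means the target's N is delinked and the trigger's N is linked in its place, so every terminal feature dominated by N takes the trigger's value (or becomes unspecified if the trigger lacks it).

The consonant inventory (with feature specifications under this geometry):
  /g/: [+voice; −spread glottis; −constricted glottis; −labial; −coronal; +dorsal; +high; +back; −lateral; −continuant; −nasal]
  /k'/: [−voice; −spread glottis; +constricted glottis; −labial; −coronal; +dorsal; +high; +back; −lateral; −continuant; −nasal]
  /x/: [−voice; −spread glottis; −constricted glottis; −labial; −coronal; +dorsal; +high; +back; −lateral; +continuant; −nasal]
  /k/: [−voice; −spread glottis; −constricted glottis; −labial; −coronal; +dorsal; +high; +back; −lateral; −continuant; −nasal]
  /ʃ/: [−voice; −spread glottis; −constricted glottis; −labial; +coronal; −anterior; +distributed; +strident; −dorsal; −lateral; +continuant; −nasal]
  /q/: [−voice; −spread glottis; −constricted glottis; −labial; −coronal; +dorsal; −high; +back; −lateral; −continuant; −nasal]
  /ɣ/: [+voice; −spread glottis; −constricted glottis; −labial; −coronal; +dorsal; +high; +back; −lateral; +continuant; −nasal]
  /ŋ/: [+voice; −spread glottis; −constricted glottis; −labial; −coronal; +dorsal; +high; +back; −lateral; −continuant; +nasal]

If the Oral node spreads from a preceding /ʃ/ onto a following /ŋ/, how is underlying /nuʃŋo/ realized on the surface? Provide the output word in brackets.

The Oral node dominates the terminals [lateral], [continuant], [nasal].
Spreading Oral from /ʃ/ onto /ŋ/ replaces those values with /ʃ/'s: [−lateral], [+continuant], [−nasal]. Features outside Oral ([voice], [spread glottis], [constricted glottis], …) stay as in /ŋ/.
The resulting bundle matches /ɣ/ in the inventory; substituting it for /ŋ/ gives [nuʃɣo].

[nuʃɣo]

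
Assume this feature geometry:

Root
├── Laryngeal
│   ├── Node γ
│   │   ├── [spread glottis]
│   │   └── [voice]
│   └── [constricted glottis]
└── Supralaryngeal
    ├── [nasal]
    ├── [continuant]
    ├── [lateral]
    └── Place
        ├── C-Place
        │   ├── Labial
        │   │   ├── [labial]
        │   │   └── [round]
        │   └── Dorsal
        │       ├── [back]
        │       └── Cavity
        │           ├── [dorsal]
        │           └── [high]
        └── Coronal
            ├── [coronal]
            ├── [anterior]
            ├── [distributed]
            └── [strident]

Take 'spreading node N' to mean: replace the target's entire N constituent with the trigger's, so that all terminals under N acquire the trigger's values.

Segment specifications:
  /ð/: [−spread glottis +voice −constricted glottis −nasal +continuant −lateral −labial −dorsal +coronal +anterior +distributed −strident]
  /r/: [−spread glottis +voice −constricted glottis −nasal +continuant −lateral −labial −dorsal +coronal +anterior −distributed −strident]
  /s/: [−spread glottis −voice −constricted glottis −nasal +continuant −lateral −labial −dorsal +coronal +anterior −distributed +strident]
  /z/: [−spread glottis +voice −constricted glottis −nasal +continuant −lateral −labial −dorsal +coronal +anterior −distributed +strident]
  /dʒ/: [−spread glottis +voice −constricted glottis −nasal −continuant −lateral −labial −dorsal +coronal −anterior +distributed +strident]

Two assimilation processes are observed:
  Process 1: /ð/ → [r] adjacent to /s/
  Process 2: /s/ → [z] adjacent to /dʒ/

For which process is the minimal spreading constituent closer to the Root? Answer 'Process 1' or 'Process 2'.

Process 2

Process 1: the feature that changes is [distributed]; the minimal node is [distributed] (depth 4).
In Process 2, [voice] changes, so the minimal spreading node is [voice] at depth 3.
[voice] (depth 3) sits above [distributed] (depth 4), making Process 2 the one with the higher spreading node.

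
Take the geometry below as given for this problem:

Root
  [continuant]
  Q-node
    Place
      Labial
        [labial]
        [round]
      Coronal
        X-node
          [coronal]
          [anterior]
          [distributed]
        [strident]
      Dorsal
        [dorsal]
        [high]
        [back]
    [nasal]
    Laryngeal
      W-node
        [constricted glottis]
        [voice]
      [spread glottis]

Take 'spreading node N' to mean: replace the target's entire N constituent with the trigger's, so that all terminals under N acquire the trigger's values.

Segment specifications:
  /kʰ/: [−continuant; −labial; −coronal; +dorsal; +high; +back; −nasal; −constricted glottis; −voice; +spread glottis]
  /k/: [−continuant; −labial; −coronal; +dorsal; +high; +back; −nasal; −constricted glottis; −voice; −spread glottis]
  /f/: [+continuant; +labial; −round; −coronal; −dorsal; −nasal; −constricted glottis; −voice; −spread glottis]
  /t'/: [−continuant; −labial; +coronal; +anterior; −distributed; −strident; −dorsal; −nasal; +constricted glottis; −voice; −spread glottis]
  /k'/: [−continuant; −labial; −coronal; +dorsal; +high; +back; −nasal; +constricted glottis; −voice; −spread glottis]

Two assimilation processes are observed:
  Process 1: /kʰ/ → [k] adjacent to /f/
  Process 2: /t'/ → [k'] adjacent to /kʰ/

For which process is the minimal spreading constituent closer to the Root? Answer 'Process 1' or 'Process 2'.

Process 1 alters [spread glottis]; the lowest dominating node is [spread glottis] (depth 3 from Root).
Process 2 alters [coronal], [anterior], [distributed], [strident], [dorsal], [high], [back]; the lowest common ancestor is Place (depth 2 from Root).
Depth 2 < depth 3; Process 2 involves the structurally higher constituent Place.

Process 2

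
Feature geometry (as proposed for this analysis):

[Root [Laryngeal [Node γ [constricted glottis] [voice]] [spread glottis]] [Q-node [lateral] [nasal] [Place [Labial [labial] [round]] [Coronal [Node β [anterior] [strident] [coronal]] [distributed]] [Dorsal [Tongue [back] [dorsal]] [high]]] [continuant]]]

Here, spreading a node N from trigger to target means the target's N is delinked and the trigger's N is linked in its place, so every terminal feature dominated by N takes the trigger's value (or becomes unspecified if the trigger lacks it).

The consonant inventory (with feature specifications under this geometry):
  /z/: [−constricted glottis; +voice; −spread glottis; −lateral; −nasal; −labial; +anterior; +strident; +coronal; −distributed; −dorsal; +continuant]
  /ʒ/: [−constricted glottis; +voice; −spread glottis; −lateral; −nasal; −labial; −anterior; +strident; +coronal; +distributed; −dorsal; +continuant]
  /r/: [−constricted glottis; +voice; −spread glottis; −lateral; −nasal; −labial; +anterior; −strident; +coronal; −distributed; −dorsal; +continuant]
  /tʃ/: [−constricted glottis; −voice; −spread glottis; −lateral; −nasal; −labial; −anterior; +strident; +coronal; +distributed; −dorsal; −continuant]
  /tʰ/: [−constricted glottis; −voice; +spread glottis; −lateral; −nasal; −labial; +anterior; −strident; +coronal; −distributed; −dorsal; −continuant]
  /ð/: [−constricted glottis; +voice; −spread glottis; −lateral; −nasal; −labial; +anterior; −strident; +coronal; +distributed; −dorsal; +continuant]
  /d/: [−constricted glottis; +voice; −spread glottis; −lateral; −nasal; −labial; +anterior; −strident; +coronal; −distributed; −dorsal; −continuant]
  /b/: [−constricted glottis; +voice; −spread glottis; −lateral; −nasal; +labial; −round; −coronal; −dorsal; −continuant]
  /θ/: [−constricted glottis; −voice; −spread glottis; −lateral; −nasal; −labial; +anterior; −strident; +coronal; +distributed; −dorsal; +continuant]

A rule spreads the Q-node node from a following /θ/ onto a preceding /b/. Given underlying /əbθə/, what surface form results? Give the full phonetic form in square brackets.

Q-node immediately or transitively dominates [lateral], [nasal], [labial], [round], [anterior], [strident], [coronal], [distributed], [back], [dorsal], [high], [continuant].
The target acquires /θ/'s values for everything under Q-node — [−lateral], [−nasal], [−labial], [+anterior], [−strident], [+coronal], [+distributed], [−dorsal], [+continuant] — while keeping its own [constricted glottis], [voice], [spread glottis].
The resulting bundle matches /ð/ in the inventory; substituting it for /b/ gives [əðθə].

[əðθə]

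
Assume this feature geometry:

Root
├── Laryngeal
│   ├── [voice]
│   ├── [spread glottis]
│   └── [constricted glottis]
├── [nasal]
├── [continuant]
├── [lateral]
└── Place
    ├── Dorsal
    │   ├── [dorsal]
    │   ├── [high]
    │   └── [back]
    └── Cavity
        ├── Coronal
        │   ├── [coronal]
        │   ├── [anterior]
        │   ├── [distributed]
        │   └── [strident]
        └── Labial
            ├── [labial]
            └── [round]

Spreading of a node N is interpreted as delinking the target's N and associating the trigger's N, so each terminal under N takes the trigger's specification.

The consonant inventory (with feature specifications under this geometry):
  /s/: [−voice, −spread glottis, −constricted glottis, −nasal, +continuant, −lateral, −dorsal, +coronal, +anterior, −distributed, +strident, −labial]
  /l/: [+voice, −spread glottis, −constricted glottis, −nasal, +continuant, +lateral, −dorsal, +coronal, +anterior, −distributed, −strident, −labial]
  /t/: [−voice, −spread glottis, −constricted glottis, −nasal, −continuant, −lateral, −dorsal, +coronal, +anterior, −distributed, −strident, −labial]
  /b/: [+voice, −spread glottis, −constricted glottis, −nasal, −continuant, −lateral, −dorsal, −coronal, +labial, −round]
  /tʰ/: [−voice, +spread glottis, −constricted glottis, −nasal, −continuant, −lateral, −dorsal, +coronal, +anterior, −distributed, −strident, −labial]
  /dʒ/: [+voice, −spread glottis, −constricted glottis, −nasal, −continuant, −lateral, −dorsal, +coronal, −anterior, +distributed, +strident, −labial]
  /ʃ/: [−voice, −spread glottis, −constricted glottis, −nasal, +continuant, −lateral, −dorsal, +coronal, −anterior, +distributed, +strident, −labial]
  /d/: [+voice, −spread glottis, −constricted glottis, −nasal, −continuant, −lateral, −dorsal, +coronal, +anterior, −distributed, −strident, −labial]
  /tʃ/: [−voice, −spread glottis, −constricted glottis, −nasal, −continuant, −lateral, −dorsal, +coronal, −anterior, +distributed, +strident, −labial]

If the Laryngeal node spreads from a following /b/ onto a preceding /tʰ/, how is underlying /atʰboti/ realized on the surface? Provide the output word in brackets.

[adboti]

Terminals under Laryngeal in this geometry: [voice], [spread glottis], [constricted glottis].
After delinking /tʰ/'s Laryngeal and linking /b/'s, the affected terminals become [+voice], [−spread glottis], [−constricted glottis]; [nasal], [continuant], [lateral], … (outside Laryngeal) are retained from /tʰ/.
This feature bundle is that of [d], so /atʰboti/ surfaces as [adboti].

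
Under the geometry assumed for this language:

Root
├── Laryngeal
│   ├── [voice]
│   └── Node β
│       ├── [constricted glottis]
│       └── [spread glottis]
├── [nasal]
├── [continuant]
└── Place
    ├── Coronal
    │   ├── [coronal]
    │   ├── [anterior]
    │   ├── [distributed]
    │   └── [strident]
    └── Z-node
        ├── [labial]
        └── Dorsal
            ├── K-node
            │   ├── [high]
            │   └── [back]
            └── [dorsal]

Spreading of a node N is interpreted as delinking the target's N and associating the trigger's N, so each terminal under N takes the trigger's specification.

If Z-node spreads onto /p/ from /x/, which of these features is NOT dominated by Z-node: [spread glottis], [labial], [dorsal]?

The terminals dominated by Z-node are [labial], [high], [back], [dorsal].
Of the listed options, [dorsal], [labial] are among these and would be overwritten by spreading Z-node.
[spread glottis] attaches under Node β, not under Z-node, so /p/ retains its own value for [spread glottis].

[spread glottis]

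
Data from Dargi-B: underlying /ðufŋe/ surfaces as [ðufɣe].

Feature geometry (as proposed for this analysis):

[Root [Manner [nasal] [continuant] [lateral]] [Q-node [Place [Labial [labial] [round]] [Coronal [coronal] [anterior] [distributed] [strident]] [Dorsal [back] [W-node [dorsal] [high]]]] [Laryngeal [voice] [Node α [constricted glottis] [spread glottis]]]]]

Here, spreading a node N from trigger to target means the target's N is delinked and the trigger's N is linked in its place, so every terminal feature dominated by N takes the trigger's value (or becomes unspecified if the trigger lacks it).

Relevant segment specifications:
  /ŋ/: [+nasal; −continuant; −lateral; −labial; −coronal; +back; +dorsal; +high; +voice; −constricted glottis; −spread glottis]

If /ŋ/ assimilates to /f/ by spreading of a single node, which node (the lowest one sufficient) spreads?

/ŋ/ and [ɣ] differ in [nasal], [continuant]; every other specified feature is identical.
In this geometry the lowest node dominating all of them is Manner: every daughter of Manner dominates only a proper subset, so no lower node suffices.
If Manner spreads, every terminal under it takes /f/'s value, producing [ɣ] as observed.
Had Root spread, [voice], [dorsal] would have taken /f/'s values; they stay as in /ŋ/, confirming the spreading constituent is exactly Manner.

Manner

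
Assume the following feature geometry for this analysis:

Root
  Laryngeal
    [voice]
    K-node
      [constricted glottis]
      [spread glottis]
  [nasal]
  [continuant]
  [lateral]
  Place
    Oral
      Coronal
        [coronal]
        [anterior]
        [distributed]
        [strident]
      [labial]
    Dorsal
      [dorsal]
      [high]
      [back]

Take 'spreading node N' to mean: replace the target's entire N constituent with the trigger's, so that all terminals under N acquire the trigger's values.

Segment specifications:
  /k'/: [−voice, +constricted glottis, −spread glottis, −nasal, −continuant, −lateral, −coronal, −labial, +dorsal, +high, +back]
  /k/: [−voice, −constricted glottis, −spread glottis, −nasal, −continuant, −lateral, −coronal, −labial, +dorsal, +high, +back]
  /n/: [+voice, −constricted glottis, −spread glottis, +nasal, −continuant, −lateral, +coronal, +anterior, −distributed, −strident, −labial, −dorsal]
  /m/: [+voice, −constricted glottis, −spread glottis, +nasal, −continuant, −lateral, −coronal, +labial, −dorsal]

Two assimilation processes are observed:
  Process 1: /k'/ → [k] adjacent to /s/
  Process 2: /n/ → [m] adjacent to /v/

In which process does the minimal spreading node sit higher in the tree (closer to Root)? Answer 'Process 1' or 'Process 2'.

Process 2

Process 1 alters [constricted glottis]; the lowest dominating node is [constricted glottis] (depth 3 from Root).
Process 2: the features that change are [labial], [coronal], [anterior], [distributed], [strident]; the minimal node is Oral (depth 2).
Depth 2 < depth 3; Process 2 involves the structurally higher constituent Oral.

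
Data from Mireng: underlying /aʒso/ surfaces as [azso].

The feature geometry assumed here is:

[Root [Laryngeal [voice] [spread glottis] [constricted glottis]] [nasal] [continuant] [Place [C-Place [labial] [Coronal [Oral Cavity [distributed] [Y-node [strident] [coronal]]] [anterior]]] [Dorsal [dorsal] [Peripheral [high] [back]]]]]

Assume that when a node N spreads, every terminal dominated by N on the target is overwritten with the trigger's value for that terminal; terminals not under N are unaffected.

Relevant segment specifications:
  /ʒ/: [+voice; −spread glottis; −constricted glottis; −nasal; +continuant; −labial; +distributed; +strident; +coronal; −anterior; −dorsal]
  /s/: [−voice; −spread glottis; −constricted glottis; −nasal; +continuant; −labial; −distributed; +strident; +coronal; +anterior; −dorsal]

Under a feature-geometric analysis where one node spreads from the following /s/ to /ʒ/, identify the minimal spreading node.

/ʒ/ and [z] differ in [anterior], [distributed]; every other specified feature is identical.
These terminals are all dominated by Coronal, and no proper subconstituent of Coronal covers them all; Coronal is their lowest common ancestor.
Spreading Coronal from /s/ overwrites each of those terminals with /s/'s values, yielding exactly [z].
[voice] stays as in /ʒ/ although /s/ differs there, so no node dominating it spread; among the remaining candidates Coronal is the lowest that derives the output.

Coronal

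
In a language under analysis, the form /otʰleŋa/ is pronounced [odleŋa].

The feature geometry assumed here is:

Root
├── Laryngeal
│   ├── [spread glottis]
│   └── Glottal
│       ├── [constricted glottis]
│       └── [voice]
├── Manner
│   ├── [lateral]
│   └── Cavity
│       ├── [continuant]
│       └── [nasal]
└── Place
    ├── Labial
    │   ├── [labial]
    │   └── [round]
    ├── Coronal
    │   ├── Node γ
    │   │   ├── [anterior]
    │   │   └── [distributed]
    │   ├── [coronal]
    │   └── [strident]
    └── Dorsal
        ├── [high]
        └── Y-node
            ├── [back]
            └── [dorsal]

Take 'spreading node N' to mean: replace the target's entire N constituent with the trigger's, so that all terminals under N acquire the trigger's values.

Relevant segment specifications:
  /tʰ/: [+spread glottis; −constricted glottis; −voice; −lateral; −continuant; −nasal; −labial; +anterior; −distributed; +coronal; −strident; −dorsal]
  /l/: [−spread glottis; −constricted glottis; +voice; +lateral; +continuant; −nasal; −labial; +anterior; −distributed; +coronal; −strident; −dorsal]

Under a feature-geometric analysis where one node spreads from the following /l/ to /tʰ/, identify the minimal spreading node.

Comparing /tʰ/ with its surface form [d], the features that change are [voice], [spread glottis].
The smallest constituent containing every changed terminal is Laryngeal — each of its daughters lacks at least one of the affected features.
Delinking /tʰ/'s Laryngeal and associating /l/'s Laryngeal gives precisely the feature bundle of [d].
Had Root spread, [lateral], [continuant] would have taken /l/'s values; they stay as in /tʰ/, confirming the spreading constituent is exactly Laryngeal.

Laryngeal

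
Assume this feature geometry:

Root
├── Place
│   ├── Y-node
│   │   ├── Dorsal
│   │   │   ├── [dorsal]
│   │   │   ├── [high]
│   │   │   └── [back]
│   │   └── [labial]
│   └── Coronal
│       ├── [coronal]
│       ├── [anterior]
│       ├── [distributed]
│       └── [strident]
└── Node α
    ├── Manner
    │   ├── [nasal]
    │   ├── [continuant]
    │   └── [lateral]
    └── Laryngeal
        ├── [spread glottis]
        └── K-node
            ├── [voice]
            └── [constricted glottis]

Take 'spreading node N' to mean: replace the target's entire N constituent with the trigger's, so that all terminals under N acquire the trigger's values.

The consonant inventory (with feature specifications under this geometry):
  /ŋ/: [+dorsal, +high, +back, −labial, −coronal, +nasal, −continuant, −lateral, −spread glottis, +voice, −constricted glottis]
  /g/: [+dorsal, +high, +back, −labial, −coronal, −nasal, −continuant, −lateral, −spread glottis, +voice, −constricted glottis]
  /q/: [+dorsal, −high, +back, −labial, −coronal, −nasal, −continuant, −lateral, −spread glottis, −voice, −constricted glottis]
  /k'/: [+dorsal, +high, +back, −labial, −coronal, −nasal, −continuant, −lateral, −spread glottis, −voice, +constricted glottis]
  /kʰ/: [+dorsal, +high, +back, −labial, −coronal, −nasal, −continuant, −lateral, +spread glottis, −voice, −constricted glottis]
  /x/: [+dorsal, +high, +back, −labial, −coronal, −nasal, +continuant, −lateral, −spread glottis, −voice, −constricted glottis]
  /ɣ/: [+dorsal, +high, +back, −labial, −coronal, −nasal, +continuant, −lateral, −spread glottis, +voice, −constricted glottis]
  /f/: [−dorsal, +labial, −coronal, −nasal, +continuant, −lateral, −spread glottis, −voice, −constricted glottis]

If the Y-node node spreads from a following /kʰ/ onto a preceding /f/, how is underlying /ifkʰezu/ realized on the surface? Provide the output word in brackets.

[ixkʰezu]

The Y-node node dominates the terminals [dorsal], [high], [back], [labial].
Spreading Y-node from /kʰ/ onto /f/ replaces those values with /kʰ/'s: [+dorsal], [+high], [+back], [−labial]. Features outside Y-node ([coronal], [nasal], [continuant], …) stay as in /f/.
This feature bundle is that of [x], so /ifkʰezu/ surfaces as [ixkʰezu].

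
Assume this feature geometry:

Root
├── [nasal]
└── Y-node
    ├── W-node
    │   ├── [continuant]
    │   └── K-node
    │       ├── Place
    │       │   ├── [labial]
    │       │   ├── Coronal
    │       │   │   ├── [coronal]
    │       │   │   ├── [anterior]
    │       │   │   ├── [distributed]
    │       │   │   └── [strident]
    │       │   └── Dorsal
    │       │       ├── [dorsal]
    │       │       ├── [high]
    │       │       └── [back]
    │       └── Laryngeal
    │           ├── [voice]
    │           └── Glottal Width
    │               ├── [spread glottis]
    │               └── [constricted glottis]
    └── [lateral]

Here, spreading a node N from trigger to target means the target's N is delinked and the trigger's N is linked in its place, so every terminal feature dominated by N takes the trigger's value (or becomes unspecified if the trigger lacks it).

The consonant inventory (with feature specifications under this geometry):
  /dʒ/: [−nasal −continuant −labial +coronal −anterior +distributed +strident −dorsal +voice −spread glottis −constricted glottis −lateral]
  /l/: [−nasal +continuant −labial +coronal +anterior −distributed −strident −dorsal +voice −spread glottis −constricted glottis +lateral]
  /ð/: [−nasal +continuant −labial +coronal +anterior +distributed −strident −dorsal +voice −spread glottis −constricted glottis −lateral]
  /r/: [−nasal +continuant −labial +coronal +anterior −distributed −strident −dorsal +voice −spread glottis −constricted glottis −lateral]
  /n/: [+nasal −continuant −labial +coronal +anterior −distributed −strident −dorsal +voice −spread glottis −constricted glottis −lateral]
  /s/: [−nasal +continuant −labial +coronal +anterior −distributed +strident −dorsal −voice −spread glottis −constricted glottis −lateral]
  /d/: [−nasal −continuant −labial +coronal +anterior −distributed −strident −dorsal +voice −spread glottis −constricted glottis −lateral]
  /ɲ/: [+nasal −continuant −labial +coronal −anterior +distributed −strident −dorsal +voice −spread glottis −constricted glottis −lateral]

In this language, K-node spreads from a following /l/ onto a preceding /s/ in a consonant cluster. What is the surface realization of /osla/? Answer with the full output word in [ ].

Terminals under K-node in this geometry: [labial], [coronal], [anterior], [distributed], [strident], [dorsal], [high], [back], [voice], [spread glottis], [constricted glottis].
Spreading K-node from /l/ onto /s/ replaces those values with /l/'s: [−labial], [+coronal], [+anterior], [−distributed], [−strident], [−dorsal], [+voice], [−spread glottis], [−constricted glottis]. Features outside K-node ([nasal], [continuant], [lateral]) stay as in /s/.
The resulting bundle matches /r/ in the inventory; substituting it for /s/ gives [orla].

[orla]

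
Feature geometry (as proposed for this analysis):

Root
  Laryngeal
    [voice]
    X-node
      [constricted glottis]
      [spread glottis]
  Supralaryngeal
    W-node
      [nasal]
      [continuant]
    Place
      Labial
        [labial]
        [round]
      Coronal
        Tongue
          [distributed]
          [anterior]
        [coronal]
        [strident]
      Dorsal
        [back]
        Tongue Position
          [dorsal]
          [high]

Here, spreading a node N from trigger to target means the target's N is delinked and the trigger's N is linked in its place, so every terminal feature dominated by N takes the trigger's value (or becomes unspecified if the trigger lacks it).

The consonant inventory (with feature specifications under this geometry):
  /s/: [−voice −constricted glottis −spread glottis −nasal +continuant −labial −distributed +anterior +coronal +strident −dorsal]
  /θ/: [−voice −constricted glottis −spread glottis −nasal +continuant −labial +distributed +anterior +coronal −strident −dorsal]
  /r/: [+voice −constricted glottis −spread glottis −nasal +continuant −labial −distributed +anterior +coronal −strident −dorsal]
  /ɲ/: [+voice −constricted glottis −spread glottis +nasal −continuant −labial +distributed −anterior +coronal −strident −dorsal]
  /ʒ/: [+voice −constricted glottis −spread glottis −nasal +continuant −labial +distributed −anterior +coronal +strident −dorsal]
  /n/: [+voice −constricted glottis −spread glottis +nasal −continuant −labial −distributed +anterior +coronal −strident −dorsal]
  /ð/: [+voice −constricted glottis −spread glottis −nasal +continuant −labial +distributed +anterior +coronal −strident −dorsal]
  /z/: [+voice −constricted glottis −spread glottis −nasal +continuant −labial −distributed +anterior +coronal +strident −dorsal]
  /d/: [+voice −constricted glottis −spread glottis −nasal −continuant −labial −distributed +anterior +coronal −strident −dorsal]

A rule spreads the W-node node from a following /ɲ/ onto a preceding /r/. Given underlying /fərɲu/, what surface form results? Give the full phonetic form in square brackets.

[fənɲu]

W-node immediately or transitively dominates [nasal], [continuant].
The target acquires /ɲ/'s values for everything under W-node — [+nasal], [−continuant] — while keeping its own [voice], [constricted glottis], [spread glottis], ….
The resulting bundle matches /n/ in the inventory; substituting it for /r/ gives [fənɲu].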